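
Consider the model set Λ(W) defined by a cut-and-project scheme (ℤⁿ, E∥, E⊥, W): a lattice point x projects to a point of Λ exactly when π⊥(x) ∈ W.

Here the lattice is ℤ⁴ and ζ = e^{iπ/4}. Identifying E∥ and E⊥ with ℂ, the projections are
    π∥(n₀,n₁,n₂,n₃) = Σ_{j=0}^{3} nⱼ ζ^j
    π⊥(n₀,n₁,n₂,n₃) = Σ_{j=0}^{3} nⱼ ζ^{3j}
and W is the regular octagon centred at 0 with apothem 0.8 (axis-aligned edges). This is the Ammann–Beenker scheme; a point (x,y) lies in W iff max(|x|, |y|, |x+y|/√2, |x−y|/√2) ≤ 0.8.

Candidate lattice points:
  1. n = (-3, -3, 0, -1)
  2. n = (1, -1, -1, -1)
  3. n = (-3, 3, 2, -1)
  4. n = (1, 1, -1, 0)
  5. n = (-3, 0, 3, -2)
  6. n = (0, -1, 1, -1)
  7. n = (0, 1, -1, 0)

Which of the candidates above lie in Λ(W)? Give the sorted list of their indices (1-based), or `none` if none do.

π⊥(n) = n₀ + n₁ζ³ + n₂ζ⁶ + n₃ζ⁹ where ζ = e^{iπ/4}.
#1 (-3, -3, 0, -1): internal (-1.5858, -2.8284); octagon support 3.1213 vs apothem 0.8 → ∉ W
#2 (1, -1, -1, -1): internal (1.0000, -0.4142); octagon support 1.0000 vs apothem 0.8 → ∉ W
#3 (-3, 3, 2, -1): internal (-5.8284, -0.5858); octagon support 5.8284 vs apothem 0.8 → ∉ W
#4 (1, 1, -1, 0): internal (0.2929, 1.7071); octagon support 1.7071 vs apothem 0.8 → ∉ W
#5 (-3, 0, 3, -2): internal (-4.4142, -4.4142); octagon support 6.2426 vs apothem 0.8 → ∉ W
#6 (0, -1, 1, -1): internal (0.0000, -2.4142); octagon support 2.4142 vs apothem 0.8 → ∉ W
#7 (0, 1, -1, 0): internal (-0.7071, 1.7071); octagon support 1.7071 vs apothem 0.8 → ∉ W

none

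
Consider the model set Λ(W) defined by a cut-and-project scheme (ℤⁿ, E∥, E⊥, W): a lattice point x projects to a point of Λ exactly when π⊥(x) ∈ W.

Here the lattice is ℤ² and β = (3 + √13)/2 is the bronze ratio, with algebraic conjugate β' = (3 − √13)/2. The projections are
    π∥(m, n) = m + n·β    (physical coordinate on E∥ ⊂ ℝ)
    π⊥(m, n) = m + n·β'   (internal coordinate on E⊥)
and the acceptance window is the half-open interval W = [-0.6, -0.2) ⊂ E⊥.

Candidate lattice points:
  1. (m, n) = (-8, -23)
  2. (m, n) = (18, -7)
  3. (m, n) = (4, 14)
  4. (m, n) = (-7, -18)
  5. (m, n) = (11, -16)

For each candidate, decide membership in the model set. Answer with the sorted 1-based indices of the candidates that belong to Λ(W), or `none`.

Compute β' = (3−√13)/2 = -0.30278, so π⊥(m,n) = m -0.30278·n.
[1] lift (-8,-23): star map gives -1.03616; window check -0.6 ≤ -1.03616 < -0.2 is false → out
[2] lift (18,-7): star map gives 20.11943; window check -0.6 ≤ 20.11943 < -0.2 is false → out
[3] lift (4,14): star map gives -0.23886; window check -0.6 ≤ -0.23886 < -0.2 is true → IN Λ
[4] lift (-7,-18): star map gives -1.55004; window check -0.6 ≤ -1.55004 < -0.2 is false → out
[5] lift (11,-16): star map gives 15.84441; window check -0.6 ≤ 15.84441 < -0.2 is false → out

3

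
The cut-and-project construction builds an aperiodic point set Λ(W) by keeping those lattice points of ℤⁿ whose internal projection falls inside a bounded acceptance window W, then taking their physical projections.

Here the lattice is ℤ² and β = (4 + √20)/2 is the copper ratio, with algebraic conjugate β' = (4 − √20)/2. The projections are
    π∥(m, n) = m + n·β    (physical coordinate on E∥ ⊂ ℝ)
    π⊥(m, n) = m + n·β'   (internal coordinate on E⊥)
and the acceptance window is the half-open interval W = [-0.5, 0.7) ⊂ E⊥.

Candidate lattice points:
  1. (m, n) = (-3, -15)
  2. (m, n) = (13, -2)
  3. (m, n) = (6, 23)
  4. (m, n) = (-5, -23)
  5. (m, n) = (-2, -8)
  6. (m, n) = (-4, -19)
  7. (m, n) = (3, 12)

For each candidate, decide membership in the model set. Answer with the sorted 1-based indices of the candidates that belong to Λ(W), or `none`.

Numerically β ≈ 4.2361 and β' = −1/β ≈ -0.2361.
[1] lift (-3,-15): star map gives 0.5410; window check -0.5 ≤ 0.5410 < 0.7 is true → IN Λ
[2] lift (13,-2): star map gives 13.4721; window check -0.5 ≤ 13.4721 < 0.7 is false → out
[3] lift (6,23): star map gives 0.5704; window check -0.5 ≤ 0.5704 < 0.7 is true → IN Λ
[4] lift (-5,-23): star map gives 0.4296; window check -0.5 ≤ 0.4296 < 0.7 is true → IN Λ
[5] lift (-2,-8): star map gives -0.1115; window check -0.5 ≤ -0.1115 < 0.7 is true → IN Λ
[6] lift (-4,-19): star map gives 0.4853; window check -0.5 ≤ 0.4853 < 0.7 is true → IN Λ
[7] lift (3,12): star map gives 0.1672; window check -0.5 ≤ 0.1672 < 0.7 is true → IN Λ

1, 3, 4, 5, 6, 7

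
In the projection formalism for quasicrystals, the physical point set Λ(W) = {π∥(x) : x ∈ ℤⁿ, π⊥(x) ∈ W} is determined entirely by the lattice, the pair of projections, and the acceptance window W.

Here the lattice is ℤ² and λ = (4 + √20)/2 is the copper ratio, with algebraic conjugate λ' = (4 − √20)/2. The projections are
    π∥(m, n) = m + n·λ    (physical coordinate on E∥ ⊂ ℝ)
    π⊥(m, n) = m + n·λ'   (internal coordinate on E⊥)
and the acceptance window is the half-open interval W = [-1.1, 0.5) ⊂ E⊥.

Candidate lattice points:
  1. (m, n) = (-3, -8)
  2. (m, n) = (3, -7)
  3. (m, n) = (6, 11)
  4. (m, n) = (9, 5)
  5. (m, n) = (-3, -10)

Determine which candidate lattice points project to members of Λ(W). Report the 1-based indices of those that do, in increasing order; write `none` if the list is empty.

5

λ' = (4−√20)/2 ≈ -0.23607.
candidate 1: (m,n)=(-3,-8) → π∥ = -3-8·λ ≈ -36.88854, π⊥ = -3-8·λ' ≈ -1.11146 ∉ [-1.1, 0.5) ⇒ out
candidate 2: (m,n)=(3,-7) → π∥ = 3-7·λ ≈ -26.65248, π⊥ = 3-7·λ' ≈ 4.65248 ∉ [-1.1, 0.5) ⇒ out
candidate 3: (m,n)=(6,11) → π∥ = 6+11·λ ≈ 52.59675, π⊥ = 6+11·λ' ≈ 3.40325 ∉ [-1.1, 0.5) ⇒ out
candidate 4: (m,n)=(9,5) → π∥ = 9+5·λ ≈ 30.18034, π⊥ = 9+5·λ' ≈ 7.81966 ∉ [-1.1, 0.5) ⇒ out
candidate 5: (m,n)=(-3,-10) → π∥ = -3-10·λ ≈ -45.36068, π⊥ = -3-10·λ' ≈ -0.63932 ∈ [-1.1, 0.5) ⇒ IN Λ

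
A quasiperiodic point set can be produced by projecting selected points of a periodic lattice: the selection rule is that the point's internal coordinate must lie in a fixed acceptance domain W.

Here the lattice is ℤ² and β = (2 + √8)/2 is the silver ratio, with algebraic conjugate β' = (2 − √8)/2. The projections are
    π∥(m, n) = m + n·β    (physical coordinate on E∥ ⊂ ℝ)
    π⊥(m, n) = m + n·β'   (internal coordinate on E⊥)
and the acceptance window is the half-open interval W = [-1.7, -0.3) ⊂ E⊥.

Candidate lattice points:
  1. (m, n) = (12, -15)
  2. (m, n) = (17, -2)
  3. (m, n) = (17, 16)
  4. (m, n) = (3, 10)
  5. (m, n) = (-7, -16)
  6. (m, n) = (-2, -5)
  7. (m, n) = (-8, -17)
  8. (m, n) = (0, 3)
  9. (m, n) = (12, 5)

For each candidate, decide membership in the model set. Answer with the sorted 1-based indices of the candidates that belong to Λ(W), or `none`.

4, 5, 7, 8

Compute β' = (2−√8)/2 = -0.41421, so π⊥(m,n) = m -0.41421·n.
#1 (12,-15): internal coord 12 + (-15)·β' = +18.21320; +18.21320 ∉ [-1.7, -0.3) → out
#2 (17,-2): internal coord 17 + (-2)·β' = +17.82843; +17.82843 ∉ [-1.7, -0.3) → out
#3 (17,16): internal coord 17 + (16)·β' = +10.37258; +10.37258 ∉ [-1.7, -0.3) → out
#4 (3,10): internal coord 3 + (10)·β' = -1.14214; -1.14214 ∈ [-1.7, -0.3) → IN Λ
#5 (-7,-16): internal coord -7 + (-16)·β' = -0.37258; -0.37258 ∈ [-1.7, -0.3) → IN Λ
#6 (-2,-5): internal coord -2 + (-5)·β' = +0.07107; +0.07107 ∉ [-1.7, -0.3) → out
#7 (-8,-17): internal coord -8 + (-17)·β' = -0.95837; -0.95837 ∈ [-1.7, -0.3) → IN Λ
#8 (0,3): internal coord 0 + (3)·β' = -1.24264; -1.24264 ∈ [-1.7, -0.3) → IN Λ
#9 (12,5): internal coord 12 + (5)·β' = +9.92893; +9.92893 ∉ [-1.7, -0.3) → out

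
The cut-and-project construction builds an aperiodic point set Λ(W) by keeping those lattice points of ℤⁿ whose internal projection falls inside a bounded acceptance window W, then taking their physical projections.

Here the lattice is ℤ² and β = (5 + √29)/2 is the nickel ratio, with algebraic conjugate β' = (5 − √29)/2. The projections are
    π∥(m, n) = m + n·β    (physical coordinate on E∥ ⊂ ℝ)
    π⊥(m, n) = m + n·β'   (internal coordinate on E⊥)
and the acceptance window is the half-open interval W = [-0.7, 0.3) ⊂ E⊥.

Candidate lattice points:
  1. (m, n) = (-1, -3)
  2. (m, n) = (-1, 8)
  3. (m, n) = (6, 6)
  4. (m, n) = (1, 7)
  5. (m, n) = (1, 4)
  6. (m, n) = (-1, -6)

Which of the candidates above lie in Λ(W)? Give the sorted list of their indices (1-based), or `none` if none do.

Compute β' = (5−√29)/2 = -0.1926, so π⊥(m,n) = m -0.1926·n.
candidate 1: (m,n)=(-1,-3) → π∥ = -1-3·β ≈ -16.5777, π⊥ = -1-3·β' ≈ -0.4223 ∈ [-0.7, 0.3) ⇒ IN Λ
candidate 2: (m,n)=(-1,8) → π∥ = -1+8·β ≈ 40.5407, π⊥ = -1+8·β' ≈ -2.5407 ∉ [-0.7, 0.3) ⇒ out
candidate 3: (m,n)=(6,6) → π∥ = 6+6·β ≈ 37.1555, π⊥ = 6+6·β' ≈ 4.8445 ∉ [-0.7, 0.3) ⇒ out
candidate 4: (m,n)=(1,7) → π∥ = 1+7·β ≈ 37.3481, π⊥ = 1+7·β' ≈ -0.3481 ∈ [-0.7, 0.3) ⇒ IN Λ
candidate 5: (m,n)=(1,4) → π∥ = 1+4·β ≈ 21.7703, π⊥ = 1+4·β' ≈ 0.2297 ∈ [-0.7, 0.3) ⇒ IN Λ
candidate 6: (m,n)=(-1,-6) → π∥ = -1-6·β ≈ -32.1555, π⊥ = -1-6·β' ≈ 0.1555 ∈ [-0.7, 0.3) ⇒ IN Λ

1, 4, 5, 6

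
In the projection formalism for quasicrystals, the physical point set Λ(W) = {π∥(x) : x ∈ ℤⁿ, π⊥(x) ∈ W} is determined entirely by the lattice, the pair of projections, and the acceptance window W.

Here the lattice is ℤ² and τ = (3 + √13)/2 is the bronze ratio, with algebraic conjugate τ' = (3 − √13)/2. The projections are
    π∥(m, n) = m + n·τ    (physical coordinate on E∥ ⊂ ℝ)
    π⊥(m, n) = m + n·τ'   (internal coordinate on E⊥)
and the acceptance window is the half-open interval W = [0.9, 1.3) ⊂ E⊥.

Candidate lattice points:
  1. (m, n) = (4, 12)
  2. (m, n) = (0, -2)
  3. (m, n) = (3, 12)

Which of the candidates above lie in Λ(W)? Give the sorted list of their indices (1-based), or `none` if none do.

none

τ' = (3−√13)/2 ≈ -0.30278.
candidate 1: (m,n)=(4,12) → π∥ = 4+12·τ ≈ 43.63331, π⊥ = 4+12·τ' ≈ 0.36669 ∉ [0.9, 1.3) ⇒ out
candidate 2: (m,n)=(0,-2) → π∥ = 0-2·τ ≈ -6.60555, π⊥ = 0-2·τ' ≈ 0.60555 ∉ [0.9, 1.3) ⇒ out
candidate 3: (m,n)=(3,12) → π∥ = 3+12·τ ≈ 42.63331, π⊥ = 3+12·τ' ≈ -0.63331 ∉ [0.9, 1.3) ⇒ out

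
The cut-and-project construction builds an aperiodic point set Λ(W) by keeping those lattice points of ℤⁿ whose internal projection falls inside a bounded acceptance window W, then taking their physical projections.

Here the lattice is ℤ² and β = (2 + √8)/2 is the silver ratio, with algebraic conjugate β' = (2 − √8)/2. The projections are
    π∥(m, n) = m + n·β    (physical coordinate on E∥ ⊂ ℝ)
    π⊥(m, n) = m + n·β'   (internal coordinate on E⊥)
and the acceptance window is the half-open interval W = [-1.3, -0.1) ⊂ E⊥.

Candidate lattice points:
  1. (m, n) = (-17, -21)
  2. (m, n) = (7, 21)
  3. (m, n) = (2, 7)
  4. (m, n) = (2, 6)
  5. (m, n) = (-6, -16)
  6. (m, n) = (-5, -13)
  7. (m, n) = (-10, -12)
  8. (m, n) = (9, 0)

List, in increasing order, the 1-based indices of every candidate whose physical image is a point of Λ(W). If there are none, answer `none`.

β' = (2−√8)/2 ≈ -0.4142.
#1 (-17,-21): internal coord -17 + (-21)·β' = -8.3015; -8.3015 ∉ [-1.3, -0.1) → out
#2 (7,21): internal coord 7 + (21)·β' = -1.6985; -1.6985 ∉ [-1.3, -0.1) → out
#3 (2,7): internal coord 2 + (7)·β' = -0.8995; -0.8995 ∈ [-1.3, -0.1) → IN Λ
#4 (2,6): internal coord 2 + (6)·β' = -0.4853; -0.4853 ∈ [-1.3, -0.1) → IN Λ
#5 (-6,-16): internal coord -6 + (-16)·β' = +0.6274; +0.6274 ∉ [-1.3, -0.1) → out
#6 (-5,-13): internal coord -5 + (-13)·β' = +0.3848; +0.3848 ∉ [-1.3, -0.1) → out
#7 (-10,-12): internal coord -10 + (-12)·β' = -5.0294; -5.0294 ∉ [-1.3, -0.1) → out
#8 (9,0): internal coord 9 + (0)·β' = +9.0000; +9.0000 ∉ [-1.3, -0.1) → out

3, 4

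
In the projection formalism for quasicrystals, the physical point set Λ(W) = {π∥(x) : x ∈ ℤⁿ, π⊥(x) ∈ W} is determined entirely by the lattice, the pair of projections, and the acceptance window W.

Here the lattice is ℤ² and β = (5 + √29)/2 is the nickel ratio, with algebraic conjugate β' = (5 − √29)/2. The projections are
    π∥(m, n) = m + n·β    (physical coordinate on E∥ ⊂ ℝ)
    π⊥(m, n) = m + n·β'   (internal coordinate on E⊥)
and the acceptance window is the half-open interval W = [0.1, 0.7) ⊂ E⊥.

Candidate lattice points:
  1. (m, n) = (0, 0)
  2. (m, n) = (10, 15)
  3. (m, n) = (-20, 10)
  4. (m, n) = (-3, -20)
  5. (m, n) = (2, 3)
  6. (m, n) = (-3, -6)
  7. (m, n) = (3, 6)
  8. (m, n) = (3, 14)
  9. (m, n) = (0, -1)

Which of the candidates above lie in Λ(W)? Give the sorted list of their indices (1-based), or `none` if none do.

β' = (5−√29)/2 ≈ -0.192582.
candidate 1: (m,n)=(0,0) → π∥ = 0+0·β ≈ 0.000000, π⊥ = 0+0·β' ≈ 0.000000 ∉ [0.1, 0.7) ⇒ out
candidate 2: (m,n)=(10,15) → π∥ = 10+15·β ≈ 87.888736, π⊥ = 10+15·β' ≈ 7.111264 ∉ [0.1, 0.7) ⇒ out
candidate 3: (m,n)=(-20,10) → π∥ = -20+10·β ≈ 31.925824, π⊥ = -20+10·β' ≈ -21.925824 ∉ [0.1, 0.7) ⇒ out
candidate 4: (m,n)=(-3,-20) → π∥ = -3-20·β ≈ -106.851648, π⊥ = -3-20·β' ≈ 0.851648 ∉ [0.1, 0.7) ⇒ out
candidate 5: (m,n)=(2,3) → π∥ = 2+3·β ≈ 17.577747, π⊥ = 2+3·β' ≈ 1.422253 ∉ [0.1, 0.7) ⇒ out
candidate 6: (m,n)=(-3,-6) → π∥ = -3-6·β ≈ -34.155494, π⊥ = -3-6·β' ≈ -1.844506 ∉ [0.1, 0.7) ⇒ out
candidate 7: (m,n)=(3,6) → π∥ = 3+6·β ≈ 34.155494, π⊥ = 3+6·β' ≈ 1.844506 ∉ [0.1, 0.7) ⇒ out
candidate 8: (m,n)=(3,14) → π∥ = 3+14·β ≈ 75.696154, π⊥ = 3+14·β' ≈ 0.303846 ∈ [0.1, 0.7) ⇒ IN Λ
candidate 9: (m,n)=(0,-1) → π∥ = 0-1·β ≈ -5.192582, π⊥ = 0-1·β' ≈ 0.192582 ∈ [0.1, 0.7) ⇒ IN Λ

8, 9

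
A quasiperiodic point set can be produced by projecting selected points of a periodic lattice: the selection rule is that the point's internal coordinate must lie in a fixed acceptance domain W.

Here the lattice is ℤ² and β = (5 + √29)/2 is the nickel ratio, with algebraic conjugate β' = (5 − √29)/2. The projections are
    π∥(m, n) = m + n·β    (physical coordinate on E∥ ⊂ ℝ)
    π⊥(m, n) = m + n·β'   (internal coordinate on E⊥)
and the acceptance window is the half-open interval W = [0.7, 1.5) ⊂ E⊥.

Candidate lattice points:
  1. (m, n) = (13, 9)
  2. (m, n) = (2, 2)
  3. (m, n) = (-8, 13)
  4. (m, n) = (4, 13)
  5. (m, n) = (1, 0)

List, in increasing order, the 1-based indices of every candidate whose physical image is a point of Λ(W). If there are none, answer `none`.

4, 5

β' = (5−√29)/2 ≈ -0.192582.
candidate 1: (m,n)=(13,9) → π∥ = 13+9·β ≈ 59.733242, π⊥ = 13+9·β' ≈ 11.266758 ∉ [0.7, 1.5) ⇒ out
candidate 2: (m,n)=(2,2) → π∥ = 2+2·β ≈ 12.385165, π⊥ = 2+2·β' ≈ 1.614835 ∉ [0.7, 1.5) ⇒ out
candidate 3: (m,n)=(-8,13) → π∥ = -8+13·β ≈ 59.503571, π⊥ = -8+13·β' ≈ -10.503571 ∉ [0.7, 1.5) ⇒ out
candidate 4: (m,n)=(4,13) → π∥ = 4+13·β ≈ 71.503571, π⊥ = 4+13·β' ≈ 1.496429 ∈ [0.7, 1.5) ⇒ IN Λ
candidate 5: (m,n)=(1,0) → π∥ = 1+0·β ≈ 1.000000, π⊥ = 1+0·β' ≈ 1.000000 ∈ [0.7, 1.5) ⇒ IN Λ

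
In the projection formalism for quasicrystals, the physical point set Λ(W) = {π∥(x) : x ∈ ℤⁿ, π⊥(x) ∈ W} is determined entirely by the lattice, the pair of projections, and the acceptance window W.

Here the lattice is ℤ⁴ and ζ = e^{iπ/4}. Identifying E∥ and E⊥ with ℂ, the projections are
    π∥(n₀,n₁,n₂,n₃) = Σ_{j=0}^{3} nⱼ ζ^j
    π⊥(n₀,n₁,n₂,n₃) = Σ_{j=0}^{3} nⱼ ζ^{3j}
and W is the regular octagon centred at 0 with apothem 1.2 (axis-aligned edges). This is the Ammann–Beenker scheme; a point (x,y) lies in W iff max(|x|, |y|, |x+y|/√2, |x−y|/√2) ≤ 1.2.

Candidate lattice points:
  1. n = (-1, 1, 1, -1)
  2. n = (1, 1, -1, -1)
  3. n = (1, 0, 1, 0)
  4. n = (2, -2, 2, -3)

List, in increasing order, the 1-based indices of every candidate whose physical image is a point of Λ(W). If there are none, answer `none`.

2

π⊥(n) = n₀ + n₁ζ³ + n₂ζ⁶ + n₃ζ⁹ where ζ = e^{iπ/4}.
#1 (-1, 1, 1, -1): internal (-2.414214, -1.000000); octagon support 2.414214 vs apothem 1.2 → ∉ W
#2 (1, 1, -1, -1): internal (-0.414214, 1.000000); octagon support 1.000000 vs apothem 1.2 → ∈ W
#3 (1, 0, 1, 0): internal (1.000000, -1.000000); octagon support 1.414214 vs apothem 1.2 → ∉ W
#4 (2, -2, 2, -3): internal (1.292893, -5.535534); octagon support 5.535534 vs apothem 1.2 → ∉ W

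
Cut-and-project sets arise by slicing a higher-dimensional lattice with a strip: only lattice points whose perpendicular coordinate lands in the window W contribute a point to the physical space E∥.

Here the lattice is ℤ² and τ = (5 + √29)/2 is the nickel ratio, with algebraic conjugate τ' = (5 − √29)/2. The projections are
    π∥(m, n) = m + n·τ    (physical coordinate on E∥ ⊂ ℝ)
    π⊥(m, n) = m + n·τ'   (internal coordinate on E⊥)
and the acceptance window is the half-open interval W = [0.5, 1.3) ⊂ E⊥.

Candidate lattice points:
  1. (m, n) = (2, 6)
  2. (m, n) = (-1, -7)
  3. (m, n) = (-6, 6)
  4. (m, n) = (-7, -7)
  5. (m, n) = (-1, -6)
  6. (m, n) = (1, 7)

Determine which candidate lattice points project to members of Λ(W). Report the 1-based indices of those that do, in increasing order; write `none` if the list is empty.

τ' = (5−√29)/2 ≈ -0.19258.
candidate 1: (m,n)=(2,6) → π∥ = 2+6·τ ≈ 33.15549, π⊥ = 2+6·τ' ≈ 0.84451 ∈ [0.5, 1.3) ⇒ IN Λ
candidate 2: (m,n)=(-1,-7) → π∥ = -1-7·τ ≈ -37.34808, π⊥ = -1-7·τ' ≈ 0.34808 ∉ [0.5, 1.3) ⇒ out
candidate 3: (m,n)=(-6,6) → π∥ = -6+6·τ ≈ 25.15549, π⊥ = -6+6·τ' ≈ -7.15549 ∉ [0.5, 1.3) ⇒ out
candidate 4: (m,n)=(-7,-7) → π∥ = -7-7·τ ≈ -43.34808, π⊥ = -7-7·τ' ≈ -5.65192 ∉ [0.5, 1.3) ⇒ out
candidate 5: (m,n)=(-1,-6) → π∥ = -1-6·τ ≈ -32.15549, π⊥ = -1-6·τ' ≈ 0.15549 ∉ [0.5, 1.3) ⇒ out
candidate 6: (m,n)=(1,7) → π∥ = 1+7·τ ≈ 37.34808, π⊥ = 1+7·τ' ≈ -0.34808 ∉ [0.5, 1.3) ⇒ out

1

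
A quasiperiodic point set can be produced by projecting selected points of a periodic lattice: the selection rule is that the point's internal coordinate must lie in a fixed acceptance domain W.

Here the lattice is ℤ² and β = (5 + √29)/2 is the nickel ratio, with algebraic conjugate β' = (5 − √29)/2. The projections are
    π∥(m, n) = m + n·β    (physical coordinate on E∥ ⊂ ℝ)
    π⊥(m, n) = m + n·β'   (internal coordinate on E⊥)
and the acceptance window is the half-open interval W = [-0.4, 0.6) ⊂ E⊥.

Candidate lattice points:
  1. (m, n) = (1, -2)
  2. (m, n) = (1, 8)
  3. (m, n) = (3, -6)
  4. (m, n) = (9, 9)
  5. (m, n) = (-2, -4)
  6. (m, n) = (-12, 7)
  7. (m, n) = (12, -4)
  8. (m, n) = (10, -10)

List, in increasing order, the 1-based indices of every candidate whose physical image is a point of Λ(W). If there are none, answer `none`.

none

Compute β' = (5−√29)/2 = -0.19258, so π⊥(m,n) = m -0.19258·n.
candidate 1: (m,n)=(1,-2) → π∥ = 1-2·β ≈ -9.38516, π⊥ = 1-2·β' ≈ 1.38516 ∉ [-0.4, 0.6) ⇒ out
candidate 2: (m,n)=(1,8) → π∥ = 1+8·β ≈ 42.54066, π⊥ = 1+8·β' ≈ -0.54066 ∉ [-0.4, 0.6) ⇒ out
candidate 3: (m,n)=(3,-6) → π∥ = 3-6·β ≈ -28.15549, π⊥ = 3-6·β' ≈ 4.15549 ∉ [-0.4, 0.6) ⇒ out
candidate 4: (m,n)=(9,9) → π∥ = 9+9·β ≈ 55.73324, π⊥ = 9+9·β' ≈ 7.26676 ∉ [-0.4, 0.6) ⇒ out
candidate 5: (m,n)=(-2,-4) → π∥ = -2-4·β ≈ -22.77033, π⊥ = -2-4·β' ≈ -1.22967 ∉ [-0.4, 0.6) ⇒ out
candidate 6: (m,n)=(-12,7) → π∥ = -12+7·β ≈ 24.34808, π⊥ = -12+7·β' ≈ -13.34808 ∉ [-0.4, 0.6) ⇒ out
candidate 7: (m,n)=(12,-4) → π∥ = 12-4·β ≈ -8.77033, π⊥ = 12-4·β' ≈ 12.77033 ∉ [-0.4, 0.6) ⇒ out
candidate 8: (m,n)=(10,-10) → π∥ = 10-10·β ≈ -41.92582, π⊥ = 10-10·β' ≈ 11.92582 ∉ [-0.4, 0.6) ⇒ out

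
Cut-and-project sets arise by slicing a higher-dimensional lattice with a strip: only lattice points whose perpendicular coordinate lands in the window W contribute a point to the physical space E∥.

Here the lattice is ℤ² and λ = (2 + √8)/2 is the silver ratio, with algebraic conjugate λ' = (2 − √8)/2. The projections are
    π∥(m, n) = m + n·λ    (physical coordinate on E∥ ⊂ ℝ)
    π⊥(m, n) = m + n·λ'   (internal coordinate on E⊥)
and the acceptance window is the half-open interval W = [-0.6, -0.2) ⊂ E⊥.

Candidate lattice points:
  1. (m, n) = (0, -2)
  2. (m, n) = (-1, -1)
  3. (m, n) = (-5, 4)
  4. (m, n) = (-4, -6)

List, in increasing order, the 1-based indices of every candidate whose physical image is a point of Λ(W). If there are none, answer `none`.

2

Numerically λ ≈ 2.414214 and λ' = −1/λ ≈ -0.414214.
[1] lift (0,-2): star map gives 0.828427; window check -0.6 ≤ 0.828427 < -0.2 is false → out
[2] lift (-1,-1): star map gives -0.585786; window check -0.6 ≤ -0.585786 < -0.2 is true → IN Λ
[3] lift (-5,4): star map gives -6.656854; window check -0.6 ≤ -6.656854 < -0.2 is false → out
[4] lift (-4,-6): star map gives -1.514719; window check -0.6 ≤ -1.514719 < -0.2 is false → out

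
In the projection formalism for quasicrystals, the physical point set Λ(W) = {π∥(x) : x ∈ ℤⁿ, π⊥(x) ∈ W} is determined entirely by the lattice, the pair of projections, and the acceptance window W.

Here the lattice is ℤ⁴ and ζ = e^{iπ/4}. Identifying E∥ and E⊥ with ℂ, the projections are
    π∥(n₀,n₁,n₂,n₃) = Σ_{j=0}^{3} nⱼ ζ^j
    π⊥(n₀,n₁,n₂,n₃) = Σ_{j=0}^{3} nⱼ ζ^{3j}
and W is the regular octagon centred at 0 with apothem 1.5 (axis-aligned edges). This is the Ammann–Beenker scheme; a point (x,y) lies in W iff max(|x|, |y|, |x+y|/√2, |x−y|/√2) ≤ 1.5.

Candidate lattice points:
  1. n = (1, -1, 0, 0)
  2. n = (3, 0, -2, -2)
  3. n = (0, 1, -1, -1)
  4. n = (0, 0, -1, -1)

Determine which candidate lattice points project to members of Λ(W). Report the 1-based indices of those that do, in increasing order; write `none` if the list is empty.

4

π⊥(n) = n₀ + n₁ζ³ + n₂ζ⁶ + n₃ζ⁹ where ζ = e^{iπ/4}.
#1 (1, -1, 0, 0): internal (1.70711, -0.70711); octagon support 1.70711 vs apothem 1.5 → ∉ W
#2 (3, 0, -2, -2): internal (1.58579, 0.58579); octagon support 1.58579 vs apothem 1.5 → ∉ W
#3 (0, 1, -1, -1): internal (-1.41421, 1.00000); octagon support 1.70711 vs apothem 1.5 → ∉ W
#4 (0, 0, -1, -1): internal (-0.70711, 0.29289); octagon support 0.70711 vs apothem 1.5 → ∈ W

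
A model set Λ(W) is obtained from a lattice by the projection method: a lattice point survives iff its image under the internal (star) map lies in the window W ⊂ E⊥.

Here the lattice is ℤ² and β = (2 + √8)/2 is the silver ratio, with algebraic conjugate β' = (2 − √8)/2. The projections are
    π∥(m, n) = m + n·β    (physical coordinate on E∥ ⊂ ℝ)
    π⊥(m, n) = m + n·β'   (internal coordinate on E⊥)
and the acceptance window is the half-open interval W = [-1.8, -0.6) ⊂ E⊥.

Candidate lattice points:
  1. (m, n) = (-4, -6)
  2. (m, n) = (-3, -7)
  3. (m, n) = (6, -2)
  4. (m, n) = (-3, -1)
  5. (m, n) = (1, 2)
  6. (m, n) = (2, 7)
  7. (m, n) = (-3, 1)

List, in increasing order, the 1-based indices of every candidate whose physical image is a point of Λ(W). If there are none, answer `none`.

Compute β' = (2−√8)/2 = -0.4142, so π⊥(m,n) = m -0.4142·n.
[1] lift (-4,-6): star map gives -1.5147; window check -1.8 ≤ -1.5147 < -0.6 is true → IN Λ
[2] lift (-3,-7): star map gives -0.1005; window check -1.8 ≤ -0.1005 < -0.6 is false → out
[3] lift (6,-2): star map gives 6.8284; window check -1.8 ≤ 6.8284 < -0.6 is false → out
[4] lift (-3,-1): star map gives -2.5858; window check -1.8 ≤ -2.5858 < -0.6 is false → out
[5] lift (1,2): star map gives 0.1716; window check -1.8 ≤ 0.1716 < -0.6 is false → out
[6] lift (2,7): star map gives -0.8995; window check -1.8 ≤ -0.8995 < -0.6 is true → IN Λ
[7] lift (-3,1): star map gives -3.4142; window check -1.8 ≤ -3.4142 < -0.6 is false → out

1, 6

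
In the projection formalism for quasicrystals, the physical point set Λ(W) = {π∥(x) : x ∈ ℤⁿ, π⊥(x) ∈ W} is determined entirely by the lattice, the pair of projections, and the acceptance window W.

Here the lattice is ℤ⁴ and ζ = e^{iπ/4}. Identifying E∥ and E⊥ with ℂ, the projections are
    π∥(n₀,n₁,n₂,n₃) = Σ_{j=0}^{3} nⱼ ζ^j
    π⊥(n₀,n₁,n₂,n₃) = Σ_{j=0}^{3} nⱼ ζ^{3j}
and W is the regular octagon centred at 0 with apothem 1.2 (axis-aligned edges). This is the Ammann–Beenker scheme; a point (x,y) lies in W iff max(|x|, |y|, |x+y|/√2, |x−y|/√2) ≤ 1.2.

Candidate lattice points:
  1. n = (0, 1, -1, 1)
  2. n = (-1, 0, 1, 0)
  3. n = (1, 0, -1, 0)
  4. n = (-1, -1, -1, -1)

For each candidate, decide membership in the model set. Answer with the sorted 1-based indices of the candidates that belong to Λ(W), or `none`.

4

Internal map: ζ^{3j} for j=0..3 gives (1,0), (−√2/2,√2/2), (0,−1), (√2/2,√2/2).
#1 (0, 1, -1, 1): internal (0.0000, 2.4142); octagon support 2.4142 vs apothem 1.2 → ∉ W
#2 (-1, 0, 1, 0): internal (-1.0000, -1.0000); octagon support 1.4142 vs apothem 1.2 → ∉ W
#3 (1, 0, -1, 0): internal (1.0000, 1.0000); octagon support 1.4142 vs apothem 1.2 → ∉ W
#4 (-1, -1, -1, -1): internal (-1.0000, -0.4142); octagon support 1.0000 vs apothem 1.2 → ∈ W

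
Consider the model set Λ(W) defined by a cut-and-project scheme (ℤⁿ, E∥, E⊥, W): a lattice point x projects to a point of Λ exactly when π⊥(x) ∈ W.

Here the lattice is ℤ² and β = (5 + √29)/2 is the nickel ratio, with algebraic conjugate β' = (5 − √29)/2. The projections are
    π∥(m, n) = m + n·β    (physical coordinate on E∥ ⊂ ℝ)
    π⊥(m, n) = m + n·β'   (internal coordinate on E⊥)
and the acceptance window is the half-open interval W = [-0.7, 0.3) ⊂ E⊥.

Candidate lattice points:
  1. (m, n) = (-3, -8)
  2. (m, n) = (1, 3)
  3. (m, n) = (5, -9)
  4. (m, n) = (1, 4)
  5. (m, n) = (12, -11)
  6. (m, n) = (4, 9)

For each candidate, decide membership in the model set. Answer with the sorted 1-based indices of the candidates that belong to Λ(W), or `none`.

Numerically β ≈ 5.1926 and β' = −1/β ≈ -0.1926.
#1 (-3,-8): internal coord -3 + (-8)·β' = -1.4593; -1.4593 ∉ [-0.7, 0.3) → out
#2 (1,3): internal coord 1 + (3)·β' = +0.4223; +0.4223 ∉ [-0.7, 0.3) → out
#3 (5,-9): internal coord 5 + (-9)·β' = +6.7332; +6.7332 ∉ [-0.7, 0.3) → out
#4 (1,4): internal coord 1 + (4)·β' = +0.2297; +0.2297 ∈ [-0.7, 0.3) → IN Λ
#5 (12,-11): internal coord 12 + (-11)·β' = +14.1184; +14.1184 ∉ [-0.7, 0.3) → out
#6 (4,9): internal coord 4 + (9)·β' = +2.2668; +2.2668 ∉ [-0.7, 0.3) → out

4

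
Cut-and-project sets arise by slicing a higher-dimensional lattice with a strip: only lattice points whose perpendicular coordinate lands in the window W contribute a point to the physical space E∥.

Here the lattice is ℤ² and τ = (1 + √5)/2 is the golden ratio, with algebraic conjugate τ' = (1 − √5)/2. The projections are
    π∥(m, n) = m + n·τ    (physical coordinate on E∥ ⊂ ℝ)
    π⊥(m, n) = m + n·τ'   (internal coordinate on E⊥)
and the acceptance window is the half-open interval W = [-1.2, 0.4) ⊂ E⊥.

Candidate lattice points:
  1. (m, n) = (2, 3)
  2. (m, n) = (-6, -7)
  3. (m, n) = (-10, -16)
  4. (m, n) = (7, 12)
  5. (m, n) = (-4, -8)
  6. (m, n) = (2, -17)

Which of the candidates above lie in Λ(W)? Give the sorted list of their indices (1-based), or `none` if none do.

τ' = (1−√5)/2 ≈ -0.6180.
[1] lift (2,3): star map gives 0.1459; window check -1.2 ≤ 0.1459 < 0.4 is true → IN Λ
[2] lift (-6,-7): star map gives -1.6738; window check -1.2 ≤ -1.6738 < 0.4 is false → out
[3] lift (-10,-16): star map gives -0.1115; window check -1.2 ≤ -0.1115 < 0.4 is true → IN Λ
[4] lift (7,12): star map gives -0.4164; window check -1.2 ≤ -0.4164 < 0.4 is true → IN Λ
[5] lift (-4,-8): star map gives 0.9443; window check -1.2 ≤ 0.9443 < 0.4 is false → out
[6] lift (2,-17): star map gives 12.5066; window check -1.2 ≤ 12.5066 < 0.4 is false → out

1, 3, 4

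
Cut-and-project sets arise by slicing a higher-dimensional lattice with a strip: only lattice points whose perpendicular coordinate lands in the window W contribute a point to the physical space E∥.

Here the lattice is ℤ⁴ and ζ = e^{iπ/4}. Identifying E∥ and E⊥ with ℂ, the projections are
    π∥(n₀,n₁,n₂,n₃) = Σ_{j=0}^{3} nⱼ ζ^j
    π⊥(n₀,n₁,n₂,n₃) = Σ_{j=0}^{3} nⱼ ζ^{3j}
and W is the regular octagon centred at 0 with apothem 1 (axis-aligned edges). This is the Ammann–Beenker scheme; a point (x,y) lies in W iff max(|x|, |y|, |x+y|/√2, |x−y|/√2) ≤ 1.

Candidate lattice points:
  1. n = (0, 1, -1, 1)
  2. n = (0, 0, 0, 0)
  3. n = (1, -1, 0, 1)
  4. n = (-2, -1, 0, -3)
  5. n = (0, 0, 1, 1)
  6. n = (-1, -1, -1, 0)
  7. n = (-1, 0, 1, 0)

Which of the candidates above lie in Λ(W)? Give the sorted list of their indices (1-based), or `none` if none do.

2, 5, 6

π⊥(n) = n₀ + n₁ζ³ + n₂ζ⁶ + n₃ζ⁹ where ζ = e^{iπ/4}.
#1 (0, 1, -1, 1): internal (0.0000, 2.4142); octagon support 2.4142 vs apothem 1 → ∉ W
#2 (0, 0, 0, 0): internal (0.0000, 0.0000); octagon support 0.0000 vs apothem 1 → ∈ W
#3 (1, -1, 0, 1): internal (2.4142, 0.0000); octagon support 2.4142 vs apothem 1 → ∉ W
#4 (-2, -1, 0, -3): internal (-3.4142, -2.8284); octagon support 4.4142 vs apothem 1 → ∉ W
#5 (0, 0, 1, 1): internal (0.7071, -0.2929); octagon support 0.7071 vs apothem 1 → ∈ W
#6 (-1, -1, -1, 0): internal (-0.2929, 0.2929); octagon support 0.4142 vs apothem 1 → ∈ W
#7 (-1, 0, 1, 0): internal (-1.0000, -1.0000); octagon support 1.4142 vs apothem 1 → ∉ W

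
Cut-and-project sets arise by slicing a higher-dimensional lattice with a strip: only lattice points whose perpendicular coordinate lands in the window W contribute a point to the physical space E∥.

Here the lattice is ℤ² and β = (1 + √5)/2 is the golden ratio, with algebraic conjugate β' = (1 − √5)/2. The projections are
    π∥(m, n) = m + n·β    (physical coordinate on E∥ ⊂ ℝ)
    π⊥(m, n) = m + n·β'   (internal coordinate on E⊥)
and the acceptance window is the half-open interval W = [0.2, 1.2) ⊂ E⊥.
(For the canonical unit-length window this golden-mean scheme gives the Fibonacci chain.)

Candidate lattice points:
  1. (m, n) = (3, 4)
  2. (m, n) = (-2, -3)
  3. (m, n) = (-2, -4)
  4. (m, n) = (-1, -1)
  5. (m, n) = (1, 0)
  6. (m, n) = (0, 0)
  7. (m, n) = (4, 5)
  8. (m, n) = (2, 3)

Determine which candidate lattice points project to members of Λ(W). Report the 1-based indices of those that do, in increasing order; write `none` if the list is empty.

β' = (1−√5)/2 ≈ -0.6180.
candidate 1: (m,n)=(3,4) → π∥ = 3+4·β ≈ 9.4721, π⊥ = 3+4·β' ≈ 0.5279 ∈ [0.2, 1.2) ⇒ IN Λ
candidate 2: (m,n)=(-2,-3) → π∥ = -2-3·β ≈ -6.8541, π⊥ = -2-3·β' ≈ -0.1459 ∉ [0.2, 1.2) ⇒ out
candidate 3: (m,n)=(-2,-4) → π∥ = -2-4·β ≈ -8.4721, π⊥ = -2-4·β' ≈ 0.4721 ∈ [0.2, 1.2) ⇒ IN Λ
candidate 4: (m,n)=(-1,-1) → π∥ = -1-1·β ≈ -2.6180, π⊥ = -1-1·β' ≈ -0.3820 ∉ [0.2, 1.2) ⇒ out
candidate 5: (m,n)=(1,0) → π∥ = 1+0·β ≈ 1.0000, π⊥ = 1+0·β' ≈ 1.0000 ∈ [0.2, 1.2) ⇒ IN Λ
candidate 6: (m,n)=(0,0) → π∥ = 0+0·β ≈ 0.0000, π⊥ = 0+0·β' ≈ 0.0000 ∉ [0.2, 1.2) ⇒ out
candidate 7: (m,n)=(4,5) → π∥ = 4+5·β ≈ 12.0902, π⊥ = 4+5·β' ≈ 0.9098 ∈ [0.2, 1.2) ⇒ IN Λ
candidate 8: (m,n)=(2,3) → π∥ = 2+3·β ≈ 6.8541, π⊥ = 2+3·β' ≈ 0.1459 ∉ [0.2, 1.2) ⇒ out

1, 3, 5, 7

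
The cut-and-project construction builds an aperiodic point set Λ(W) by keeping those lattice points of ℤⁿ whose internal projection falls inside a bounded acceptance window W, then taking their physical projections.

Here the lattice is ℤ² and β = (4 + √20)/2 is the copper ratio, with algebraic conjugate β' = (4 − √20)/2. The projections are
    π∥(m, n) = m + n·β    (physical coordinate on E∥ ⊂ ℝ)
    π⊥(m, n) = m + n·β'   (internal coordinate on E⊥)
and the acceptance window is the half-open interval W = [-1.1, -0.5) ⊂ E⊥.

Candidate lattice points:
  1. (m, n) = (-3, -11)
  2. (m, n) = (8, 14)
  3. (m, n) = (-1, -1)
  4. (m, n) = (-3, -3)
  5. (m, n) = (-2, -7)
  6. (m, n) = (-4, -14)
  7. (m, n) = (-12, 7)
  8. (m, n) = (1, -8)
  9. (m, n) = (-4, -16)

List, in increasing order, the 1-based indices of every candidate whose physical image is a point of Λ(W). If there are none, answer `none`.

3, 6

Numerically β ≈ 4.2361 and β' = −1/β ≈ -0.2361.
[1] lift (-3,-11): star map gives -0.4033; window check -1.1 ≤ -0.4033 < -0.5 is false → out
[2] lift (8,14): star map gives 4.6950; window check -1.1 ≤ 4.6950 < -0.5 is false → out
[3] lift (-1,-1): star map gives -0.7639; window check -1.1 ≤ -0.7639 < -0.5 is true → IN Λ
[4] lift (-3,-3): star map gives -2.2918; window check -1.1 ≤ -2.2918 < -0.5 is false → out
[5] lift (-2,-7): star map gives -0.3475; window check -1.1 ≤ -0.3475 < -0.5 is false → out
[6] lift (-4,-14): star map gives -0.6950; window check -1.1 ≤ -0.6950 < -0.5 is true → IN Λ
[7] lift (-12,7): star map gives -13.6525; window check -1.1 ≤ -13.6525 < -0.5 is false → out
[8] lift (1,-8): star map gives 2.8885; window check -1.1 ≤ 2.8885 < -0.5 is false → out
[9] lift (-4,-16): star map gives -0.2229; window check -1.1 ≤ -0.2229 < -0.5 is false → out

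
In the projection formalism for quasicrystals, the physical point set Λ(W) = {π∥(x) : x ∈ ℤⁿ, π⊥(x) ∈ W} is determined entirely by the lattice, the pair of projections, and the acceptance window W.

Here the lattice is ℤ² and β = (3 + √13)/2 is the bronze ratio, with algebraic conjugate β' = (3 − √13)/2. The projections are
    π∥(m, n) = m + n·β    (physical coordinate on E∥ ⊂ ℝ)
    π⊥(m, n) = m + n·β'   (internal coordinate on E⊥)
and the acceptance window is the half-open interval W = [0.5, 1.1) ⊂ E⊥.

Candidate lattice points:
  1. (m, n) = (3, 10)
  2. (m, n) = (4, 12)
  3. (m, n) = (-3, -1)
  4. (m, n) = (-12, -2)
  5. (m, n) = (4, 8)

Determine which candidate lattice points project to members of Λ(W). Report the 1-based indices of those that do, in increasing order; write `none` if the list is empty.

β' = (3−√13)/2 ≈ -0.3028.
candidate 1: (m,n)=(3,10) → π∥ = 3+10·β ≈ 36.0278, π⊥ = 3+10·β' ≈ -0.0278 ∉ [0.5, 1.1) ⇒ out
candidate 2: (m,n)=(4,12) → π∥ = 4+12·β ≈ 43.6333, π⊥ = 4+12·β' ≈ 0.3667 ∉ [0.5, 1.1) ⇒ out
candidate 3: (m,n)=(-3,-1) → π∥ = -3-1·β ≈ -6.3028, π⊥ = -3-1·β' ≈ -2.6972 ∉ [0.5, 1.1) ⇒ out
candidate 4: (m,n)=(-12,-2) → π∥ = -12-2·β ≈ -18.6056, π⊥ = -12-2·β' ≈ -11.3944 ∉ [0.5, 1.1) ⇒ out
candidate 5: (m,n)=(4,8) → π∥ = 4+8·β ≈ 30.4222, π⊥ = 4+8·β' ≈ 1.5778 ∉ [0.5, 1.1) ⇒ out

none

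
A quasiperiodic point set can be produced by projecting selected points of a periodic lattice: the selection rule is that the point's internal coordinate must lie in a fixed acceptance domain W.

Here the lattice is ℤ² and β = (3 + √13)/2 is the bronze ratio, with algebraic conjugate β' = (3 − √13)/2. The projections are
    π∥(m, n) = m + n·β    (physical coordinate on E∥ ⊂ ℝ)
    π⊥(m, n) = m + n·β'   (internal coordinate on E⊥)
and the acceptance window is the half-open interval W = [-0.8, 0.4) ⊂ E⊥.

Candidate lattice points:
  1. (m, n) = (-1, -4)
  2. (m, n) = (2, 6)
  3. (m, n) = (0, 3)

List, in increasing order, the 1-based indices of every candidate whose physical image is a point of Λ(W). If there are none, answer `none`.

Compute β' = (3−√13)/2 = -0.30278, so π⊥(m,n) = m -0.30278·n.
#1 (-1,-4): internal coord -1 + (-4)·β' = +0.21110; +0.21110 ∈ [-0.8, 0.4) → IN Λ
#2 (2,6): internal coord 2 + (6)·β' = +0.18335; +0.18335 ∈ [-0.8, 0.4) → IN Λ
#3 (0,3): internal coord 0 + (3)·β' = -0.90833; -0.90833 ∉ [-0.8, 0.4) → out

1, 2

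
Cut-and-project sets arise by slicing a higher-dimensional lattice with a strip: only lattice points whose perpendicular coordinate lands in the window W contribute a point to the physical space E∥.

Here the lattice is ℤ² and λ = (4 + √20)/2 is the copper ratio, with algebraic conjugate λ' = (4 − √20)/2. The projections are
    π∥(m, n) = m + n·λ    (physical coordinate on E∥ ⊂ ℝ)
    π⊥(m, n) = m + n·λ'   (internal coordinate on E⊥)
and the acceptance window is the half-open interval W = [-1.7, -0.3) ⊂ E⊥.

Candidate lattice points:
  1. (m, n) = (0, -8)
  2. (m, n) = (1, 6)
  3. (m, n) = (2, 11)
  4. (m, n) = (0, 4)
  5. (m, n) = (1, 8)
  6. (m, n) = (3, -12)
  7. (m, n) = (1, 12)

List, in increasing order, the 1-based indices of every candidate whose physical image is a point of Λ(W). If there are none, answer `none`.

λ' = (4−√20)/2 ≈ -0.236068.
#1 (0,-8): internal coord 0 + (-8)·λ' = +1.888544; +1.888544 ∉ [-1.7, -0.3) → out
#2 (1,6): internal coord 1 + (6)·λ' = -0.416408; -0.416408 ∈ [-1.7, -0.3) → IN Λ
#3 (2,11): internal coord 2 + (11)·λ' = -0.596748; -0.596748 ∈ [-1.7, -0.3) → IN Λ
#4 (0,4): internal coord 0 + (4)·λ' = -0.944272; -0.944272 ∈ [-1.7, -0.3) → IN Λ
#5 (1,8): internal coord 1 + (8)·λ' = -0.888544; -0.888544 ∈ [-1.7, -0.3) → IN Λ
#6 (3,-12): internal coord 3 + (-12)·λ' = +5.832816; +5.832816 ∉ [-1.7, -0.3) → out
#7 (1,12): internal coord 1 + (12)·λ' = -1.832816; -1.832816 ∉ [-1.7, -0.3) → out

2, 3, 4, 5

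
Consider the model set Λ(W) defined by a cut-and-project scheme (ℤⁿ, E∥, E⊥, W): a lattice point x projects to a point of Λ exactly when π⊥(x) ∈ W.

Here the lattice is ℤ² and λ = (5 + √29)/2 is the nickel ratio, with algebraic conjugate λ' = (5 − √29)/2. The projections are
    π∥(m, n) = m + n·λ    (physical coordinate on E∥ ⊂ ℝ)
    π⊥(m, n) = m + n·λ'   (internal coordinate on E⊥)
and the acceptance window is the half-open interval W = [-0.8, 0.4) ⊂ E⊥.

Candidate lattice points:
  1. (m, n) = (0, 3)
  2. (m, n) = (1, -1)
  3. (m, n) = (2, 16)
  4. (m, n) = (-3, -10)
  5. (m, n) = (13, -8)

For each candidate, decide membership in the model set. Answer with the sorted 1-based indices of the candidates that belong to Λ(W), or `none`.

1

Compute λ' = (5−√29)/2 = -0.1926, so π⊥(m,n) = m -0.1926·n.
candidate 1: (m,n)=(0,3) → π∥ = 0+3·λ ≈ 15.5777, π⊥ = 0+3·λ' ≈ -0.5777 ∈ [-0.8, 0.4) ⇒ IN Λ
candidate 2: (m,n)=(1,-1) → π∥ = 1-1·λ ≈ -4.1926, π⊥ = 1-1·λ' ≈ 1.1926 ∉ [-0.8, 0.4) ⇒ out
candidate 3: (m,n)=(2,16) → π∥ = 2+16·λ ≈ 85.0813, π⊥ = 2+16·λ' ≈ -1.0813 ∉ [-0.8, 0.4) ⇒ out
candidate 4: (m,n)=(-3,-10) → π∥ = -3-10·λ ≈ -54.9258, π⊥ = -3-10·λ' ≈ -1.0742 ∉ [-0.8, 0.4) ⇒ out
candidate 5: (m,n)=(13,-8) → π∥ = 13-8·λ ≈ -28.5407, π⊥ = 13-8·λ' ≈ 14.5407 ∉ [-0.8, 0.4) ⇒ out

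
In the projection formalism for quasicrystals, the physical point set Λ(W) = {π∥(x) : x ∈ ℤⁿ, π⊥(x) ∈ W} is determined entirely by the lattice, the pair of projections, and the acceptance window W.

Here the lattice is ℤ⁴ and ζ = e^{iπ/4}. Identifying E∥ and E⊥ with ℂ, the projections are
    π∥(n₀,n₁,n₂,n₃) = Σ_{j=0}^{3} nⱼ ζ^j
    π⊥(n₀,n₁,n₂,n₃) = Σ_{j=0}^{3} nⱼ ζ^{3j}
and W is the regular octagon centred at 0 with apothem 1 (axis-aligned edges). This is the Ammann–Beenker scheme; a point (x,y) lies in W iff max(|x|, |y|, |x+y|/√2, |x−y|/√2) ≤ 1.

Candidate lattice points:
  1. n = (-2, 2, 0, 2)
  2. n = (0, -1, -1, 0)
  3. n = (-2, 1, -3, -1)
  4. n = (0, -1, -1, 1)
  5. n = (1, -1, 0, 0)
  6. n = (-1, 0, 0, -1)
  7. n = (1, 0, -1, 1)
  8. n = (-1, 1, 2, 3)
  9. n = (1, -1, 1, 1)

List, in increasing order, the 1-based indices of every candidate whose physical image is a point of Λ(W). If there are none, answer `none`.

2, 8

Internal map: ζ^{3j} for j=0..3 gives (1,0), (−√2/2,√2/2), (0,−1), (√2/2,√2/2).
candidate 1: n = (-2, 2, 0, 2) → π⊥ ≈ (-2.00000, +2.82843); max(|x|,|y|,|x±y|/√2) = 3.41421 > 1 ⇒ ∉ W
candidate 2: n = (0, -1, -1, 0) → π⊥ ≈ (+0.70711, +0.29289); max(|x|,|y|,|x±y|/√2) = 0.70711 ≤ 1 ⇒ ∈ W
candidate 3: n = (-2, 1, -3, -1) → π⊥ ≈ (-3.41421, +3.00000); max(|x|,|y|,|x±y|/√2) = 4.53553 > 1 ⇒ ∉ W
candidate 4: n = (0, -1, -1, 1) → π⊥ ≈ (+1.41421, +1.00000); max(|x|,|y|,|x±y|/√2) = 1.70711 > 1 ⇒ ∉ W
candidate 5: n = (1, -1, 0, 0) → π⊥ ≈ (+1.70711, -0.70711); max(|x|,|y|,|x±y|/√2) = 1.70711 > 1 ⇒ ∉ W
candidate 6: n = (-1, 0, 0, -1) → π⊥ ≈ (-1.70711, -0.70711); max(|x|,|y|,|x±y|/√2) = 1.70711 > 1 ⇒ ∉ W
candidate 7: n = (1, 0, -1, 1) → π⊥ ≈ (+1.70711, +1.70711); max(|x|,|y|,|x±y|/√2) = 2.41421 > 1 ⇒ ∉ W
candidate 8: n = (-1, 1, 2, 3) → π⊥ ≈ (+0.41421, +0.82843); max(|x|,|y|,|x±y|/√2) = 0.87868 ≤ 1 ⇒ ∈ W
candidate 9: n = (1, -1, 1, 1) → π⊥ ≈ (+2.41421, -1.00000); max(|x|,|y|,|x±y|/√2) = 2.41421 > 1 ⇒ ∉ W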